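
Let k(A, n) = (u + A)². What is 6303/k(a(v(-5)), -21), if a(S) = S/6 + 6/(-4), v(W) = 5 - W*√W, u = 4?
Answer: 226908/(25*(4 + I*√5)²) ≈ 226.39 - 368.17*I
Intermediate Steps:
v(W) = 5 - W^(3/2)
a(S) = -3/2 + S/6 (a(S) = S*(⅙) + 6*(-¼) = S/6 - 3/2 = -3/2 + S/6)
k(A, n) = (4 + A)²
6303/k(a(v(-5)), -21) = 6303/((4 + (-3/2 + (5 - (-5)^(3/2))/6))²) = 6303/((4 + (-3/2 + (5 - (-5)*I*√5)/6))²) = 6303/((4 + (-3/2 + (5 + 5*I*√5)/6))²) = 6303/((4 + (-3/2 + (⅚ + 5*I*√5/6)))²) = 6303/((4 + (-⅔ + 5*I*√5/6))²) = 6303/((10/3 + 5*I*√5/6)²) = 6303/(10/3 + 5*I*√5/6)²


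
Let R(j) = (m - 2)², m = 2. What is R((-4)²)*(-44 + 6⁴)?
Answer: 0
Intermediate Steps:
R(j) = 0 (R(j) = (2 - 2)² = 0² = 0)
R((-4)²)*(-44 + 6⁴) = 0*(-44 + 6⁴) = 0*(-44 + 1296) = 0*1252 = 0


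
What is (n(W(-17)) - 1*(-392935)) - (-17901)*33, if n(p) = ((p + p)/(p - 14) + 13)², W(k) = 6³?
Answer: 10036735109/10201 ≈ 9.8390e+5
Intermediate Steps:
W(k) = 216
n(p) = (13 + 2*p/(-14 + p))² (n(p) = ((2*p)/(-14 + p) + 13)² = (2*p/(-14 + p) + 13)² = (13 + 2*p/(-14 + p))²)
(n(W(-17)) - 1*(-392935)) - (-17901)*33 = ((-182 + 15*216)²/(-14 + 216)² - 1*(-392935)) - (-17901)*33 = ((-182 + 3240)²/202² + 392935) - 1*(-590733) = (3058²*(1/40804) + 392935) + 590733 = (9351364*(1/40804) + 392935) + 590733 = (2337841/10201 + 392935) + 590733 = 4010667776/10201 + 590733 = 10036735109/10201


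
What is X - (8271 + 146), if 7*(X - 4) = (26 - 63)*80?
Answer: -61851/7 ≈ -8835.9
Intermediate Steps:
X = -2932/7 (X = 4 + ((26 - 63)*80)/7 = 4 + (-37*80)/7 = 4 + (⅐)*(-2960) = 4 - 2960/7 = -2932/7 ≈ -418.86)
X - (8271 + 146) = -2932/7 - (8271 + 146) = -2932/7 - 1*8417 = -2932/7 - 8417 = -61851/7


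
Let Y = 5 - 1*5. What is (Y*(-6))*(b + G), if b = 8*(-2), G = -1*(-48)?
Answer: 0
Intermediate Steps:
Y = 0 (Y = 5 - 5 = 0)
G = 48
b = -16
(Y*(-6))*(b + G) = (0*(-6))*(-16 + 48) = 0*32 = 0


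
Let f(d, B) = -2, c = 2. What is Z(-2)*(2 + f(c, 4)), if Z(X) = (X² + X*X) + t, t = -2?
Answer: 0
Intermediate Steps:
Z(X) = -2 + 2*X² (Z(X) = (X² + X*X) - 2 = (X² + X²) - 2 = 2*X² - 2 = -2 + 2*X²)
Z(-2)*(2 + f(c, 4)) = (-2 + 2*(-2)²)*(2 - 2) = (-2 + 2*4)*0 = (-2 + 8)*0 = 6*0 = 0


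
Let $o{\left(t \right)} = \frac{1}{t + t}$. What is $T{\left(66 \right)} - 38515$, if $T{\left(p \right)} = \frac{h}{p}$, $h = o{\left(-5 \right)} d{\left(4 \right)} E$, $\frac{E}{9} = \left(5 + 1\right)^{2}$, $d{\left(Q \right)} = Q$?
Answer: $- \frac{2118433}{55} \approx -38517.0$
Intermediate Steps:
$o{\left(t \right)} = \frac{1}{2 t}$
$E = 324$ ($E = 9 \left(5 + 1\right)^{2} = 9 \cdot 6^{2} = 9 \cdot 36 = 324$)
$h = - \frac{648}{5}$ ($h = \frac{1}{2 \left(-5\right)} 4 \cdot 324 = \frac{1}{2} \left(- \frac{1}{5}\right) 4 \cdot 324 = \left(- \frac{1}{10}\right) 4 \cdot 324 = \left(- \frac{2}{5}\right) 324 = - \frac{648}{5} \approx -129.6$)
$T{\left(p \right)} = - \frac{648}{5 p}$
$T{\left(66 \right)} - 38515 = - \frac{648}{5 \cdot 66} - 38515 = \left(- \frac{648}{5}\right) \frac{1}{66} - 38515 = - \frac{108}{55} - 38515 = - \frac{2118433}{55}$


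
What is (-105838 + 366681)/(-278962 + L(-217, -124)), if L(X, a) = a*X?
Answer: -23713/22914 ≈ -1.0349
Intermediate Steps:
L(X, a) = X*a
(-105838 + 366681)/(-278962 + L(-217, -124)) = (-105838 + 366681)/(-278962 - 217*(-124)) = 260843/(-278962 + 26908) = 260843/(-252054) = 260843*(-1/252054) = -23713/22914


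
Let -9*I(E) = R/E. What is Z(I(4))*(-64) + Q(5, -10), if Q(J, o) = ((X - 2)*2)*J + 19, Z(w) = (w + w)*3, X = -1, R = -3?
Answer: -43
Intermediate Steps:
I(E) = 1/(3*E) (I(E) = -(-1)/(3*E) = 1/(3*E))
Z(w) = 6*w (Z(w) = (2*w)*3 = 6*w)
Q(J, o) = 19 - 6*J (Q(J, o) = ((-1 - 2)*2)*J + 19 = (-3*2)*J + 19 = -6*J + 19 = 19 - 6*J)
Z(I(4))*(-64) + Q(5, -10) = (6*((⅓)/4))*(-64) + (19 - 6*5) = (6*((⅓)*(¼)))*(-64) + (19 - 30) = (6*(1/12))*(-64) - 11 = (½)*(-64) - 11 = -32 - 11 = -43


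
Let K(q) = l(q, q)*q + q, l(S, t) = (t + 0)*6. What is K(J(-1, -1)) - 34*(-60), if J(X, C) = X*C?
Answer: 2047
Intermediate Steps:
l(S, t) = 6*t (l(S, t) = t*6 = 6*t)
J(X, C) = C*X
K(q) = q + 6*q**2 (K(q) = (6*q)*q + q = 6*q**2 + q = q + 6*q**2)
K(J(-1, -1)) - 34*(-60) = (-1*(-1))*(1 + 6*(-1*(-1))) - 34*(-60) = 1*(1 + 6*1) + 2040 = 1*(1 + 6) + 2040 = 1*7 + 2040 = 7 + 2040 = 2047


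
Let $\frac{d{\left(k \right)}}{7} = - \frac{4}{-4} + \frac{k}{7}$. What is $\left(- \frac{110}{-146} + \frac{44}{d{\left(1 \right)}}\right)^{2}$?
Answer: $\frac{833569}{21316} \approx 39.105$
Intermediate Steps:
$d{\left(k \right)} = 7 + k$ ($d{\left(k \right)} = 7 \left(- \frac{4}{-4} + \frac{k}{7}\right) = 7 \left(\left(-4\right) \left(- \frac{1}{4}\right) + k \frac{1}{7}\right) = 7 \left(1 + \frac{k}{7}\right) = 7 + k$)
$\left(- \frac{110}{-146} + \frac{44}{d{\left(1 \right)}}\right)^{2} = \left(- \frac{110}{-146} + \frac{44}{7 + 1}\right)^{2} = \left(\left(-110\right) \left(- \frac{1}{146}\right) + \frac{44}{8}\right)^{2} = \left(\frac{55}{73} + 44 \cdot \frac{1}{8}\right)^{2} = \left(\frac{55}{73} + \frac{11}{2}\right)^{2} = \left(\frac{913}{146}\right)^{2} = \frac{833569}{21316}$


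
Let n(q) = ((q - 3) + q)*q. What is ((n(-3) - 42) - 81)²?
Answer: 9216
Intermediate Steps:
n(q) = q*(-3 + 2*q) (n(q) = ((-3 + q) + q)*q = (-3 + 2*q)*q = q*(-3 + 2*q))
((n(-3) - 42) - 81)² = ((-3*(-3 + 2*(-3)) - 42) - 81)² = ((-3*(-3 - 6) - 42) - 81)² = ((-3*(-9) - 42) - 81)² = ((27 - 42) - 81)² = (-15 - 81)² = (-96)² = 9216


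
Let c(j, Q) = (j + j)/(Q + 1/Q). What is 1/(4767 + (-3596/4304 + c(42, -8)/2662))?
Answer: 93090140/443682558859 ≈ 0.00020981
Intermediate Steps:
c(j, Q) = 2*j/(Q + 1/Q) (c(j, Q) = (2*j)/(Q + 1/Q) = 2*j/(Q + 1/Q))
1/(4767 + (-3596/4304 + c(42, -8)/2662)) = 1/(4767 + (-3596/4304 + (2*(-8)*42/(1 + (-8)²))/2662)) = 1/(4767 + (-3596*1/4304 + (2*(-8)*42/(1 + 64))*(1/2662))) = 1/(4767 + (-899/1076 + (2*(-8)*42/65)*(1/2662))) = 1/(4767 + (-899/1076 + (2*(-8)*42*(1/65))*(1/2662))) = 1/(4767 + (-899/1076 - 672/65*1/2662)) = 1/(4767 + (-899/1076 - 336/86515)) = 1/(4767 - 78138521/93090140) = 1/(443682558859/93090140) = 93090140/443682558859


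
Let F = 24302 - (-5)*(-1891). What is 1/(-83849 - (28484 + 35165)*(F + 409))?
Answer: -1/971112993 ≈ -1.0297e-9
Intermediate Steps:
F = 14847 (F = 24302 - 1*9455 = 24302 - 9455 = 14847)
1/(-83849 - (28484 + 35165)*(F + 409)) = 1/(-83849 - (28484 + 35165)*(14847 + 409)) = 1/(-83849 - 63649*15256) = 1/(-83849 - 1*971029144) = 1/(-83849 - 971029144) = 1/(-971112993) = -1/971112993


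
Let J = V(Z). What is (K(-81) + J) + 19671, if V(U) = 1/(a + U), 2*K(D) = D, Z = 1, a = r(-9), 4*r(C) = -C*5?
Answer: 1923797/98 ≈ 19631.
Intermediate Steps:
r(C) = -5*C/4 (r(C) = (-C*5)/4 = (-5*C)/4 = -5*C/4)
a = 45/4 (a = -5/4*(-9) = 45/4 ≈ 11.250)
K(D) = D/2
V(U) = 1/(45/4 + U)
J = 4/49 (J = 4/(45 + 4*1) = 4/(45 + 4) = 4/49 ≈ 0.081633)
(K(-81) + J) + 19671 = ((1/2)*(-81) + 4/49) + 19671 = (-81/2 + 4/49) + 19671 = -3961/98 + 19671 = 1923797/98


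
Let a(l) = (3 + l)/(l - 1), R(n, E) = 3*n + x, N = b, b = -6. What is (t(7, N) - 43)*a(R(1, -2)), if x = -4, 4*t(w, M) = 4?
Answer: 42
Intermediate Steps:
N = -6
t(w, M) = 1 (t(w, M) = (¼)*4 = 1)
R(n, E) = -4 + 3*n (R(n, E) = 3*n - 4 = -4 + 3*n)
a(l) = (3 + l)/(-1 + l)
(t(7, N) - 43)*a(R(1, -2)) = (1 - 43)*((3 + (-4 + 3*1))/(-1 + (-4 + 3*1))) = -42*(3 + (-4 + 3))/(-1 + (-4 + 3)) = -42*(3 - 1)/(-1 - 1) = -42*2/(-2) = -(-21)*2 = -42*(-1) = 42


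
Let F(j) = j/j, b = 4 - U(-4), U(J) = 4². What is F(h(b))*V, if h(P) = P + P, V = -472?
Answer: -472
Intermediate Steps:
U(J) = 16
b = -12 (b = 4 - 1*16 = 4 - 16 = -12)
h(P) = 2*P
F(j) = 1
F(h(b))*V = 1*(-472) = -472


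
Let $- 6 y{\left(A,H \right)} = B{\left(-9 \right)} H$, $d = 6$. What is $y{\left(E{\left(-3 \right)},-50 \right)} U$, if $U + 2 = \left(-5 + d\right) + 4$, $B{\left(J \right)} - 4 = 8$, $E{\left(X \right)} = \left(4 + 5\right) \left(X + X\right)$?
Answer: $300$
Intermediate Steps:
$E{\left(X \right)} = 18 X$ ($E{\left(X \right)} = 9 \cdot 2 X = 18 X$)
$B{\left(J \right)} = 12$ ($B{\left(J \right)} = 4 + 8 = 12$)
$y{\left(A,H \right)} = - 2 H$ ($y{\left(A,H \right)} = - \frac{12 H}{6} = - 2 H$)
$U = 3$ ($U = -2 + \left(\left(-5 + 6\right) + 4\right) = -2 + \left(1 + 4\right) = -2 + 5 = 3$)
$y{\left(E{\left(-3 \right)},-50 \right)} U = \left(-2\right) \left(-50\right) 3 = 100 \cdot 3 = 300$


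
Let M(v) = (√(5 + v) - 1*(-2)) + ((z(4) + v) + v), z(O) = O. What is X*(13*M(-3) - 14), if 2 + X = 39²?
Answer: -21266 + 19747*√2 ≈ 6660.5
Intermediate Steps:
X = 1519 (X = -2 + 39² = -2 + 1521 = 1519)
M(v) = 6 + √(5 + v) + 2*v (M(v) = (√(5 + v) - 1*(-2)) + ((4 + v) + v) = (√(5 + v) + 2) + (4 + 2*v) = (2 + √(5 + v)) + (4 + 2*v) = 6 + √(5 + v) + 2*v)
X*(13*M(-3) - 14) = 1519*(13*(6 + √(5 - 3) + 2*(-3)) - 14) = 1519*(13*(6 + √2 - 6) - 14) = 1519*(13*√2 - 14) = 1519*(-14 + 13*√2) = -21266 + 19747*√2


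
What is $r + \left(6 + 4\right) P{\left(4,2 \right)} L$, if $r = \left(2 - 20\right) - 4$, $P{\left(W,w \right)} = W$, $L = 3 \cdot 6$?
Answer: $698$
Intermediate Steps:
$L = 18$
$r = -22$ ($r = \left(2 - 20\right) - 4 = -18 - 4 = -22$)
$r + \left(6 + 4\right) P{\left(4,2 \right)} L = -22 + \left(6 + 4\right) 4 \cdot 18 = -22 + 10 \cdot 4 \cdot 18 = -22 + 40 \cdot 18 = -22 + 720 = 698$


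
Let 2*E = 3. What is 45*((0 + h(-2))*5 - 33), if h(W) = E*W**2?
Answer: -135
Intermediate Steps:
E = 3/2 (E = (1/2)*3 = 3/2 ≈ 1.5000)
h(W) = 3*W**2/2
45*((0 + h(-2))*5 - 33) = 45*((0 + (3/2)*(-2)**2)*5 - 33) = 45*((0 + (3/2)*4)*5 - 33) = 45*((0 + 6)*5 - 33) = 45*(6*5 - 33) = 45*(30 - 33) = 45*(-3) = -135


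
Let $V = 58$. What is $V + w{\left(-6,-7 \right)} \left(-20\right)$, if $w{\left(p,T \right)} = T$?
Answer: $198$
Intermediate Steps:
$V + w{\left(-6,-7 \right)} \left(-20\right) = 58 - -140 = 58 + 140 = 198$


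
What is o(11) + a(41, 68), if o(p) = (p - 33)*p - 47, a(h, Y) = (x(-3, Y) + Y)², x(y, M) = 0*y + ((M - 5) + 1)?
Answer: 17135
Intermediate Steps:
x(y, M) = -4 + M (x(y, M) = 0 + ((-5 + M) + 1) = 0 + (-4 + M) = -4 + M)
a(h, Y) = (-4 + 2*Y)² (a(h, Y) = ((-4 + Y) + Y)² = (-4 + 2*Y)²)
o(p) = -47 + p*(-33 + p) (o(p) = (-33 + p)*p - 47 = p*(-33 + p) - 47 = -47 + p*(-33 + p))
o(11) + a(41, 68) = (-47 + 11² - 33*11) + 4*(-2 + 68)² = (-47 + 121 - 363) + 4*66² = -289 + 4*4356 = -289 + 17424 = 17135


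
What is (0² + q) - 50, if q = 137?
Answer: 87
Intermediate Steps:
(0² + q) - 50 = (0² + 137) - 50 = (0 + 137) - 50 = 137 - 50 = 87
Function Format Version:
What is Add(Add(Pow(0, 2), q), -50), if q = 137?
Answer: 87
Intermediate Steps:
Add(Add(Pow(0, 2), q), -50) = Add(Add(Pow(0, 2), 137), -50) = Add(Add(0, 137), -50) = Add(137, -50) = 87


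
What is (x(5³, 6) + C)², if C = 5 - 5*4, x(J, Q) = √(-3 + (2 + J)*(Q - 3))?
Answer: 603 - 90*√42 ≈ 19.733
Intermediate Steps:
x(J, Q) = √(-3 + (-3 + Q)*(2 + J)) (x(J, Q) = √(-3 + (2 + J)*(-3 + Q)) = √(-3 + (-3 + Q)*(2 + J)))
C = -15 (C = 5 - 20 = -15)
(x(5³, 6) + C)² = (√(-9 - 3*5³ + 2*6 + 5³*6) - 15)² = (√(-9 - 3*125 + 12 + 125*6) - 15)² = (√(-9 - 375 + 12 + 750) - 15)² = (√378 - 15)² = (3*√42 - 15)² = (-15 + 3*√42)²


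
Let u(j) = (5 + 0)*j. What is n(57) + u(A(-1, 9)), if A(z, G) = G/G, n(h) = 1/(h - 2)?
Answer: 276/55 ≈ 5.0182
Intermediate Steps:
n(h) = 1/(-2 + h)
A(z, G) = 1
u(j) = 5*j
n(57) + u(A(-1, 9)) = 1/(-2 + 57) + 5*1 = 1/55 + 5 = 276/55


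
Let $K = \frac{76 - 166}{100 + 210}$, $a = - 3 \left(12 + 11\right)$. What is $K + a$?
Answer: $- \frac{2148}{31} \approx -69.29$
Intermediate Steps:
$a = -69$ ($a = \left(-3\right) 23 = -69$)
$K = - \frac{9}{31}$ ($K = - \frac{90}{310} = \left(-90\right) \frac{1}{310} = - \frac{9}{31} \approx -0.29032$)
$K + a = - \frac{9}{31} - 69 = - \frac{2148}{31}$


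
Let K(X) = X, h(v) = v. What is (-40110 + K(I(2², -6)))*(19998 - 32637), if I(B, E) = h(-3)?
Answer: 506988207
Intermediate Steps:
I(B, E) = -3
(-40110 + K(I(2², -6)))*(19998 - 32637) = (-40110 - 3)*(19998 - 32637) = -40113*(-12639) = 506988207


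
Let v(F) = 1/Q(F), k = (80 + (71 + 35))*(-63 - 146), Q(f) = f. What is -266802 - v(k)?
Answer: -10371660947/38874 ≈ -2.6680e+5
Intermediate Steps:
k = -38874 (k = (80 + 106)*(-209) = 186*(-209) = -38874)
v(F) = 1/F
-266802 - v(k) = -266802 - 1/(-38874) = -266802 - 1*(-1/38874) = -266802 + 1/38874 = -10371660947/38874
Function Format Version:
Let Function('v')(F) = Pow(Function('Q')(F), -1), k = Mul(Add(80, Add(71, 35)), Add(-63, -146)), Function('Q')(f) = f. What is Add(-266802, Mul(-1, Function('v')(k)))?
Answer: Rational(-10371660947, 38874) ≈ -2.6680e+5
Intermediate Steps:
k = -38874 (k = Mul(Add(80, 106), -209) = Mul(186, -209) = -38874)
Function('v')(F) = Pow(F, -1)
Add(-266802, Mul(-1, Function('v')(k))) = Add(-266802, Mul(-1, Pow(-38874, -1))) = Add(-266802, Mul(-1, Rational(-1, 38874))) = Add(-266802, Rational(1, 38874)) = Rational(-10371660947, 38874)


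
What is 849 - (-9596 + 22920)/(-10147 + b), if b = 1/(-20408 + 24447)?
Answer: 8712251026/10245933 ≈ 850.31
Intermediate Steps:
b = 1/4039 ≈ 0.00024759
849 - (-9596 + 22920)/(-10147 + b) = 849 - (-9596 + 22920)/(-10147 + 1/4039) = 849 - 13324/(-40983732/4039) = 849 - 13324*(-4039)/40983732 = 849 - 1*(-13453909/10245933) = 849 + 13453909/10245933 = 8712251026/10245933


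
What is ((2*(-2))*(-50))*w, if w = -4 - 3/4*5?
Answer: -1550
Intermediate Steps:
w = -31/4 (w = -4 - 3*¼*5 = -4 - ¾*5 = -4 - 15/4 = -31/4 ≈ -7.7500)
((2*(-2))*(-50))*w = ((2*(-2))*(-50))*(-31/4) = -4*(-50)*(-31/4) = 200*(-31/4) = -1550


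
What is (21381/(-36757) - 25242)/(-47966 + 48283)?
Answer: -927841575/11651969 ≈ -79.630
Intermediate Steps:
(21381/(-36757) - 25242)/(-47966 + 48283) = (21381*(-1/36757) - 25242)/317 = (-21381/36757 - 25242)*(1/317) = -927841575/36757*1/317 = -927841575/11651969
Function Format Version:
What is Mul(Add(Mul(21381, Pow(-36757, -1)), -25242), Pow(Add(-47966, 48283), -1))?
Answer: Rational(-927841575, 11651969) ≈ -79.630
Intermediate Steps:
Mul(Add(Mul(21381, Pow(-36757, -1)), -25242), Pow(Add(-47966, 48283), -1)) = Mul(Add(Mul(21381, Rational(-1, 36757)), -25242), Pow(317, -1)) = Mul(Add(Rational(-21381, 36757), -25242), Rational(1, 317)) = Mul(Rational(-927841575, 36757), Rational(1, 317)) = Rational(-927841575, 11651969)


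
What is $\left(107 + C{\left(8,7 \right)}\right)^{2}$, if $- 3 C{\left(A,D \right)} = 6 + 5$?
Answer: $\frac{96100}{9} \approx 10678.0$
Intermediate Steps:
$C{\left(A,D \right)} = - \frac{11}{3}$ ($C{\left(A,D \right)} = - \frac{6 + 5}{3} = \left(- \frac{1}{3}\right) 11 = - \frac{11}{3}$)
$\left(107 + C{\left(8,7 \right)}\right)^{2} = \left(107 - \frac{11}{3}\right)^{2} = \left(\frac{310}{3}\right)^{2} = \frac{96100}{9}$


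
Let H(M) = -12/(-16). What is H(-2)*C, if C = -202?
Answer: -303/2 ≈ -151.50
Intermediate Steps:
H(M) = 3/4 (H(M) = -12*(-1/16) = 3/4)
H(-2)*C = (3/4)*(-202) = -303/2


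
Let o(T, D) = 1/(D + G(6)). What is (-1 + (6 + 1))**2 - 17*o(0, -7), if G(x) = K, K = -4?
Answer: 413/11 ≈ 37.545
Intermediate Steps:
G(x) = -4
o(T, D) = 1/(-4 + D) (o(T, D) = 1/(D - 4) = 1/(-4 + D))
(-1 + (6 + 1))**2 - 17*o(0, -7) = (-1 + (6 + 1))**2 - 17/(-4 - 7) = (-1 + 7)**2 - 17/(-11) = 6**2 - 17*(-1/11) = 36 + 17/11 = 413/11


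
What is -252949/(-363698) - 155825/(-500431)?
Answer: 183256761869/182005753838 ≈ 1.0069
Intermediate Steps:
-252949/(-363698) - 155825/(-500431) = -252949*(-1/363698) - 155825*(-1/500431) = 252949/363698 + 155825/500431 = 183256761869/182005753838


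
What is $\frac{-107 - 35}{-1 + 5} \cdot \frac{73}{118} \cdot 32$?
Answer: $- \frac{41464}{59} \approx -702.78$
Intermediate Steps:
$\frac{-107 - 35}{-1 + 5} \cdot \frac{73}{118} \cdot 32 = - \frac{142}{4} \cdot 73 \cdot \frac{1}{118} \cdot 32 = \left(-142\right) \frac{1}{4} \cdot \frac{73}{118} \cdot 32 = \left(- \frac{71}{2}\right) \frac{73}{118} \cdot 32 = \left(- \frac{5183}{236}\right) 32 = - \frac{41464}{59}$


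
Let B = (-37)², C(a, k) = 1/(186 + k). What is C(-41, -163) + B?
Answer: 31488/23 ≈ 1369.0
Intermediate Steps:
B = 1369
C(-41, -163) + B = 1/(186 - 163) + 1369 = 1/23 + 1369 = 31488/23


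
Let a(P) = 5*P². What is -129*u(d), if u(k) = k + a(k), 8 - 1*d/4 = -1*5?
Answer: -1750788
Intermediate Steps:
d = 52 (d = 32 - (-4)*5 = 32 - 4*(-5) = 32 + 20 = 52)
u(k) = k + 5*k²
-129*u(d) = -6708*(1 + 5*52) = -6708*(1 + 260) = -6708*261 = -129*13572 = -1750788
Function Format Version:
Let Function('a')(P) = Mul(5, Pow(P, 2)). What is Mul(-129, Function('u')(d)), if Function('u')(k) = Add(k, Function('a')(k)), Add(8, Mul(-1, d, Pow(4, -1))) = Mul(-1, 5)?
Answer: -1750788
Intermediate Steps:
d = 52 (d = Add(32, Mul(-4, Mul(-1, 5))) = Add(32, Mul(-4, -5)) = Add(32, 20) = 52)
Function('u')(k) = Add(k, Mul(5, Pow(k, 2)))
Mul(-129, Function('u')(d)) = Mul(-129, Mul(52, Add(1, Mul(5, 52)))) = Mul(-129, Mul(52, Add(1, 260))) = Mul(-129, Mul(52, 261)) = Mul(-129, 13572) = -1750788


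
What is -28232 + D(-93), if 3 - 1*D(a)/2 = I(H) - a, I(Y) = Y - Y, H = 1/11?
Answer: -28412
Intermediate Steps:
H = 1/11 ≈ 0.090909
I(Y) = 0
D(a) = 6 + 2*a (D(a) = 6 - 2*(0 - a) = 6 - (-2)*a = 6 + 2*a)
-28232 + D(-93) = -28232 + (6 + 2*(-93)) = -28232 + (6 - 186) = -28232 - 180 = -28412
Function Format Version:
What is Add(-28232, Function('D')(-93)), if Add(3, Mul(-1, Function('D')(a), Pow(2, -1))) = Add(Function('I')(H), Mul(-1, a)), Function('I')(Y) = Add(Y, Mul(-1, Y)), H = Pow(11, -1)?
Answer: -28412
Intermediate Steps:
H = Rational(1, 11) ≈ 0.090909
Function('I')(Y) = 0
Function('D')(a) = Add(6, Mul(2, a)) (Function('D')(a) = Add(6, Mul(-2, Add(0, Mul(-1, a)))) = Add(6, Mul(-2, Mul(-1, a))) = Add(6, Mul(2, a)))
Add(-28232, Function('D')(-93)) = Add(-28232, Add(6, Mul(2, -93))) = Add(-28232, Add(6, -186)) = Add(-28232, -180) = -28412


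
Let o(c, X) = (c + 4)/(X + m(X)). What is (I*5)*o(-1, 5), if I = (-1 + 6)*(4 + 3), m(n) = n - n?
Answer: 105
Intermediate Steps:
m(n) = 0
o(c, X) = (4 + c)/X (o(c, X) = (c + 4)/(X + 0) = (4 + c)/X)
I = 35 (I = 5*7 = 35)
(I*5)*o(-1, 5) = (35*5)*((4 - 1)/5) = 175*((⅕)*3) = 175*(⅗) = 105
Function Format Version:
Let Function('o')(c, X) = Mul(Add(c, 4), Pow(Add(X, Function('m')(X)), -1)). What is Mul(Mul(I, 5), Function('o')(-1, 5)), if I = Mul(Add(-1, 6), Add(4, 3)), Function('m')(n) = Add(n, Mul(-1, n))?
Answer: 105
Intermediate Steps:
Function('m')(n) = 0
Function('o')(c, X) = Mul(Pow(X, -1), Add(4, c)) (Function('o')(c, X) = Mul(Add(c, 4), Pow(Add(X, 0), -1)) = Mul(Add(4, c), Pow(X, -1)) = Mul(Pow(X, -1), Add(4, c)))
I = 35 (I = Mul(5, 7) = 35)
Mul(Mul(I, 5), Function('o')(-1, 5)) = Mul(Mul(35, 5), Mul(Pow(5, -1), Add(4, -1))) = Mul(175, Mul(Rational(1, 5), 3)) = Mul(175, Rational(3, 5)) = 105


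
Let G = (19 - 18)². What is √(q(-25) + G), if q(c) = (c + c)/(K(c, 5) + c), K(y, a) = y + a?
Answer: √19/3 ≈ 1.4530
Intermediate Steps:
G = 1 (G = 1² = 1)
K(y, a) = a + y
q(c) = 2*c/(5 + 2*c) (q(c) = (c + c)/((5 + c) + c) = (2*c)/(5 + 2*c) = 2*c/(5 + 2*c))
√(q(-25) + G) = √(2*(-25)/(5 + 2*(-25)) + 1) = √(2*(-25)/(5 - 50) + 1) = √(2*(-25)/(-45) + 1) = √(2*(-25)*(-1/45) + 1) = √(10/9 + 1) = √(19/9) = √19/3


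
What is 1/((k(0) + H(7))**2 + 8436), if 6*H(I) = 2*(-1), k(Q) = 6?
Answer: 9/76213 ≈ 0.00011809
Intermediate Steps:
H(I) = -1/3 (H(I) = (2*(-1))/6 = (1/6)*(-2) = -1/3)
1/((k(0) + H(7))**2 + 8436) = 1/((6 - 1/3)**2 + 8436) = 1/((17/3)**2 + 8436) = 1/(289/9 + 8436) = 1/(76213/9) = 9/76213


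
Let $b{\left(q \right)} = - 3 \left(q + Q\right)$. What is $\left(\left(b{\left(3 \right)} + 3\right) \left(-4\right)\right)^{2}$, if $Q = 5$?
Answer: $7056$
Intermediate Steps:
$b{\left(q \right)} = -15 - 3 q$ ($b{\left(q \right)} = - 3 \left(q + 5\right) = - 3 \left(5 + q\right) = -15 - 3 q$)
$\left(\left(b{\left(3 \right)} + 3\right) \left(-4\right)\right)^{2} = \left(\left(\left(-15 - 9\right) + 3\right) \left(-4\right)\right)^{2} = \left(\left(-24 + 3\right) \left(-4\right)\right)^{2} = \left(\left(-21\right) \left(-4\right)\right)^{2} = 84^{2} = 7056$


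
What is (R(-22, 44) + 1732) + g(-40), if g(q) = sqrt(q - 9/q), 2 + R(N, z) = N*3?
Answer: 1664 + I*sqrt(15910)/20 ≈ 1664.0 + 6.3067*I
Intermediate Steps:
R(N, z) = -2 + 3*N (R(N, z) = -2 + N*3 = -2 + 3*N)
(R(-22, 44) + 1732) + g(-40) = ((-2 + 3*(-22)) + 1732) + sqrt(-40 - 9/(-40)) = ((-2 - 66) + 1732) + sqrt(-40 - 9*(-1/40)) = (-68 + 1732) + sqrt(-40 + 9/40) = 1664 + sqrt(-1591/40) = 1664 + I*sqrt(15910)/20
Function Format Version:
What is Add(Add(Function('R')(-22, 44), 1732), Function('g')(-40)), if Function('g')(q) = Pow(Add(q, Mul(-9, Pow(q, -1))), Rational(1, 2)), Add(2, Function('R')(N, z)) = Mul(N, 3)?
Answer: Add(1664, Mul(Rational(1, 20), I, Pow(15910, Rational(1, 2)))) ≈ Add(1664.0, Mul(6.3067, I))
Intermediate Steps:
Function('R')(N, z) = Add(-2, Mul(3, N)) (Function('R')(N, z) = Add(-2, Mul(N, 3)) = Add(-2, Mul(3, N)))
Add(Add(Function('R')(-22, 44), 1732), Function('g')(-40)) = Add(Add(Add(-2, Mul(3, -22)), 1732), Pow(Add(-40, Mul(-9, Pow(-40, -1))), Rational(1, 2))) = Add(Add(Add(-2, -66), 1732), Pow(Add(-40, Mul(-9, Rational(-1, 40))), Rational(1, 2))) = Add(Add(-68, 1732), Pow(Add(-40, Rational(9, 40)), Rational(1, 2))) = Add(1664, Pow(Rational(-1591, 40), Rational(1, 2))) = Add(1664, Mul(Rational(1, 20), I, Pow(15910, Rational(1, 2))))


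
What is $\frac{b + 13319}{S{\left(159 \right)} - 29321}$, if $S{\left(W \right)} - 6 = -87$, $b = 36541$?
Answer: $- \frac{24930}{14701} \approx -1.6958$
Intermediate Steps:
$S{\left(W \right)} = -81$ ($S{\left(W \right)} = 6 - 87 = -81$)
$\frac{b + 13319}{S{\left(159 \right)} - 29321} = \frac{36541 + 13319}{-81 - 29321} = \frac{49860}{-29402} = 49860 \left(- \frac{1}{29402}\right) = - \frac{24930}{14701}$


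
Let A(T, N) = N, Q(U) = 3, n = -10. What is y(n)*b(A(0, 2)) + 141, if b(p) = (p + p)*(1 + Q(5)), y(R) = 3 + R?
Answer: 29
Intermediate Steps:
b(p) = 8*p (b(p) = (p + p)*(1 + 3) = (2*p)*4 = 8*p)
y(n)*b(A(0, 2)) + 141 = (3 - 10)*(8*2) + 141 = -7*16 + 141 = -112 + 141 = 29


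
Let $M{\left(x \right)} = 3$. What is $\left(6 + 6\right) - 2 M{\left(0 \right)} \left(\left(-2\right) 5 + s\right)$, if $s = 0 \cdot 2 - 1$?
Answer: $792$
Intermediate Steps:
$s = -1$ ($s = 0 - 1 = -1$)
$\left(6 + 6\right) - 2 M{\left(0 \right)} \left(\left(-2\right) 5 + s\right) = \left(6 + 6\right) \left(-2\right) 3 \left(\left(-2\right) 5 - 1\right) = 12 \left(- 6 \left(-10 - 1\right)\right) = 12 \left(\left(-6\right) \left(-11\right)\right) = 12 \cdot 66 = 792$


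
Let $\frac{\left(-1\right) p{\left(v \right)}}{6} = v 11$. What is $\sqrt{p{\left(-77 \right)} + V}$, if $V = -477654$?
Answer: $6 i \sqrt{13127} \approx 687.44 i$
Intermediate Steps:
$p{\left(v \right)} = - 66 v$ ($p{\left(v \right)} = - 6 v 11 = - 6 \cdot 11 v = - 66 v$)
$\sqrt{p{\left(-77 \right)} + V} = \sqrt{\left(-66\right) \left(-77\right) - 477654} = \sqrt{5082 - 477654} = \sqrt{-472572} = 6 i \sqrt{13127}$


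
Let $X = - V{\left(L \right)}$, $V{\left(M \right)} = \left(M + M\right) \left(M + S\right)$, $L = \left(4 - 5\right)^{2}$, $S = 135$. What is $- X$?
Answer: $272$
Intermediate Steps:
$L = 1$ ($L = \left(-1\right)^{2} = 1$)
$V{\left(M \right)} = 2 M \left(135 + M\right)$ ($V{\left(M \right)} = \left(M + M\right) \left(M + 135\right) = 2 M \left(135 + M\right)$)
$X = -272$ ($X = - 2 \cdot 1 \left(135 + 1\right) = - 2 \cdot 1 \cdot 136 = \left(-1\right) 272 = -272$)
$- X = \left(-1\right) \left(-272\right) = 272$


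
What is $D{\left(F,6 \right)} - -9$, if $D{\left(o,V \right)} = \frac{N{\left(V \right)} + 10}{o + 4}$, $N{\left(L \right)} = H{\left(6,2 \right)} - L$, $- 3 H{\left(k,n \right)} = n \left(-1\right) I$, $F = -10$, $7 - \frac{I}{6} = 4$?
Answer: $\frac{19}{3} \approx 6.3333$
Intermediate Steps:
$I = 18$ ($I = 42 - 24 = 18$)
$H{\left(k,n \right)} = 6 n$ ($H{\left(k,n \right)} = - \frac{n \left(-1\right) 18}{3} = - \frac{- n 18}{3} = - \frac{\left(-18\right) n}{3} = 6 n$)
$N{\left(L \right)} = 12 - L$ ($N{\left(L \right)} = 6 \cdot 2 - L = 12 - L$)
$D{\left(o,V \right)} = \frac{22 - V}{4 + o}$ ($D{\left(o,V \right)} = \frac{\left(12 - V\right) + 10}{o + 4} = \frac{22 - V}{4 + o}$)
$D{\left(F,6 \right)} - -9 = \frac{22 - 6}{4 - 10} - -9 = \frac{22 - 6}{-6} + \left(-52 + 61\right) = \left(- \frac{1}{6}\right) 16 + 9 = - \frac{8}{3} + 9 = \frac{19}{3}$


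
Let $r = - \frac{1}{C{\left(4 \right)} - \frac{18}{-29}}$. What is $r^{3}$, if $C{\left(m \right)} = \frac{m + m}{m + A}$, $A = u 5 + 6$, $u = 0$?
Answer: $- \frac{3048625}{8741816} \approx -0.34874$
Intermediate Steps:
$A = 6$ ($A = 0 \cdot 5 + 6 = 0 + 6 = 6$)
$C{\left(m \right)} = \frac{2 m}{6 + m}$ ($C{\left(m \right)} = \frac{m + m}{m + 6} = \frac{2 m}{6 + m}$)
$r = - \frac{145}{206}$ ($r = - \frac{1}{2 \cdot 4 \frac{1}{6 + 4} - \frac{18}{-29}} = - \frac{1}{2 \cdot 4 \cdot \frac{1}{10} - - \frac{18}{29}} = - \frac{1}{2 \cdot 4 \cdot \frac{1}{10} + \frac{18}{29}} = - \frac{1}{\frac{4}{5} + \frac{18}{29}} = - \frac{1}{\frac{206}{145}} = \left(-1\right) \frac{145}{206} = - \frac{145}{206} \approx -0.70388$)
$r^{3} = \left(- \frac{145}{206}\right)^{3} = - \frac{3048625}{8741816}$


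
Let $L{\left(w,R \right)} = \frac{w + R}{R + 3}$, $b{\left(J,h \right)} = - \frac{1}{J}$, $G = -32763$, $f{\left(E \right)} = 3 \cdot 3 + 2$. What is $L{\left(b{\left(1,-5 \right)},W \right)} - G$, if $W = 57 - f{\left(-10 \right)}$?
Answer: $\frac{1605432}{49} \approx 32764.0$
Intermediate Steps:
$f{\left(E \right)} = 11$ ($f{\left(E \right)} = 9 + 2 = 11$)
$W = 46$ ($W = 57 - 11 = 46$)
$L{\left(w,R \right)} = \frac{R + w}{3 + R}$
$L{\left(b{\left(1,-5 \right)},W \right)} - G = \frac{46 - 1^{-1}}{3 + 46} - -32763 = \frac{46 - 1}{49} + 32763 = \frac{1}{49} \cdot 45 + 32763 = \frac{45}{49} + 32763 = \frac{1605432}{49}$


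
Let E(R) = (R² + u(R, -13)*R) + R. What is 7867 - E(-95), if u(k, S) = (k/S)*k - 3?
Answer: -874899/13 ≈ -67300.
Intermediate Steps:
u(k, S) = -3 + k²/S (u(k, S) = k²/S - 3 = -3 + k²/S)
E(R) = R + R² + R*(-3 - R²/13) (E(R) = (R² + (-3 + R²/(-13))*R) + R = (R² + (-3 - R²/13)*R) + R = (R² + R*(-3 - R²/13)) + R = R + R² + R*(-3 - R²/13))
7867 - E(-95) = 7867 - (-95)*(-26 - 1*(-95)² + 13*(-95))/13 = 7867 - (-95)*(-26 - 1*9025 - 1235)/13 = 7867 - (-95)*(-26 - 9025 - 1235)/13 = 7867 - (-95)*(-10286)/13 = 7867 - 1*977170/13 = 7867 - 977170/13 = -874899/13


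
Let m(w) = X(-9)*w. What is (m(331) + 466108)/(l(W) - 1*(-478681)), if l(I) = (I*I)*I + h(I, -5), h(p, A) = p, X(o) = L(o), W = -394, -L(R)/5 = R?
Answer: -481003/60684697 ≈ -0.0079263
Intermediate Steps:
L(R) = -5*R
X(o) = -5*o
m(w) = 45*w (m(w) = (-5*(-9))*w = 45*w)
l(I) = I + I**3 (l(I) = (I*I)*I + I = I**2*I + I = I**3 + I = I + I**3)
(m(331) + 466108)/(l(W) - 1*(-478681)) = (45*331 + 466108)/((-394 + (-394)**3) - 1*(-478681)) = (14895 + 466108)/((-394 - 61162984) + 478681) = 481003/(-61163378 + 478681) = 481003/(-60684697) = 481003*(-1/60684697) = -481003/60684697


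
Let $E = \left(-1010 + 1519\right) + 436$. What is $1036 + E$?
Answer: $1981$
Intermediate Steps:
$E = 945$ ($E = 509 + 436 = 945$)
$1036 + E = 1036 + 945 = 1981$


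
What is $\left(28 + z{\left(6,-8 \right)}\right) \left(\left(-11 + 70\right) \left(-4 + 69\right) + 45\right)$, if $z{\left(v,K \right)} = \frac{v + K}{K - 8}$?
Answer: $109125$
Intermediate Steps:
$z{\left(v,K \right)} = \frac{K + v}{-8 + K}$ ($z{\left(v,K \right)} = \frac{K + v}{K - 8} = \frac{K + v}{-8 + K}$)
$\left(28 + z{\left(6,-8 \right)}\right) \left(\left(-11 + 70\right) \left(-4 + 69\right) + 45\right) = \left(28 + \frac{-8 + 6}{-8 - 8}\right) \left(\left(-11 + 70\right) \left(-4 + 69\right) + 45\right) = \left(28 + \frac{1}{-16} \left(-2\right)\right) \left(59 \cdot 65 + 45\right) = \left(28 - - \frac{1}{8}\right) \left(3835 + 45\right) = \left(28 + \frac{1}{8}\right) 3880 = \frac{225}{8} \cdot 3880 = 109125$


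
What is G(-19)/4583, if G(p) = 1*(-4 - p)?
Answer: 15/4583 ≈ 0.0032730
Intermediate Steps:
G(p) = -4 - p
G(-19)/4583 = (-4 - 1*(-19))/4583 = (-4 + 19)*(1/4583) = 15*(1/4583) = 15/4583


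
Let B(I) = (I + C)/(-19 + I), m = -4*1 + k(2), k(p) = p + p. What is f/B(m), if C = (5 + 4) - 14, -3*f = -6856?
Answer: 130264/15 ≈ 8684.3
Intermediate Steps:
f = 6856/3 (f = -⅓*(-6856) = 6856/3 ≈ 2285.3)
k(p) = 2*p
m = 0 (m = -4*1 + 2*2 = -4 + 4 = 0)
C = -5 (C = 9 - 14 = -5)
B(I) = (-5 + I)/(-19 + I) (B(I) = (I - 5)/(-19 + I) = (-5 + I)/(-19 + I))
f/B(m) = 6856/(3*(((-5 + 0)/(-19 + 0)))) = 6856/(3*((-5/(-19)))) = 6856/(3*((-1/19*(-5)))) = 6856/(3*(5/19)) = (6856/3)*(19/5) = 130264/15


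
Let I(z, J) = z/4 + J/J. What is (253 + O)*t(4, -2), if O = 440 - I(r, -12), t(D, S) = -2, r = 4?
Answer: -1382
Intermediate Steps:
I(z, J) = 1 + z/4 (I(z, J) = z*(¼) + 1 = z/4 + 1 = 1 + z/4)
O = 438 (O = 440 - (1 + (¼)*4) = 440 - (1 + 1) = 440 - 1*2 = 440 - 2 = 438)
(253 + O)*t(4, -2) = (253 + 438)*(-2) = 691*(-2) = -1382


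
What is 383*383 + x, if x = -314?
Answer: 146375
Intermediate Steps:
383*383 + x = 383*383 - 314 = 146689 - 314 = 146375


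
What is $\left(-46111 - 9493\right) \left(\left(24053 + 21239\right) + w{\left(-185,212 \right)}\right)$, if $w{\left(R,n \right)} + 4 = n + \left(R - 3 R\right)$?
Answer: $-2550555480$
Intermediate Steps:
$w{\left(R,n \right)} = -4 + n - 2 R$ ($w{\left(R,n \right)} = -4 + \left(n + \left(R - 3 R\right)\right) = -4 - \left(- n + 2 R\right) = -4 + n - 2 R$)
$\left(-46111 - 9493\right) \left(\left(24053 + 21239\right) + w{\left(-185,212 \right)}\right) = \left(-46111 - 9493\right) \left(\left(24053 + 21239\right) - -578\right) = - 55604 \left(45292 + \left(-4 + 212 + 370\right)\right) = - 55604 \left(45292 + 578\right) = \left(-55604\right) 45870 = -2550555480$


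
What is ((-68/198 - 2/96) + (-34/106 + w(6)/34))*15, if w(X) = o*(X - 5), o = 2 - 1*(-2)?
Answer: -4048745/475728 ≈ -8.5106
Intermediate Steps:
o = 4 (o = 2 + 2 = 4)
w(X) = -20 + 4*X (w(X) = 4*(X - 5) = 4*(-5 + X) = -20 + 4*X)
((-68/198 - 2/96) + (-34/106 + w(6)/34))*15 = ((-68/198 - 2/96) + (-34/106 + (-20 + 4*6)/34))*15 = ((-68*1/198 - 2*1/96) + (-34*1/106 + (-20 + 24)*(1/34)))*15 = ((-34/99 - 1/48) + (-17/53 + 4*(1/34)))*15 = (-577/1584 + (-17/53 + 2/17))*15 = (-577/1584 - 183/901)*15 = -809749/1427184*15 = -4048745/475728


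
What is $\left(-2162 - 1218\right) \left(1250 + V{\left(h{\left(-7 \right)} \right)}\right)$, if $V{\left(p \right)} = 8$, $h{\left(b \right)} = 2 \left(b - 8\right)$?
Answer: $-4252040$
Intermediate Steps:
$h{\left(b \right)} = -16 + 2 b$ ($h{\left(b \right)} = 2 \left(-8 + b\right) = -16 + 2 b$)
$\left(-2162 - 1218\right) \left(1250 + V{\left(h{\left(-7 \right)} \right)}\right) = \left(-2162 - 1218\right) \left(1250 + 8\right) = \left(-3380\right) 1258 = -4252040$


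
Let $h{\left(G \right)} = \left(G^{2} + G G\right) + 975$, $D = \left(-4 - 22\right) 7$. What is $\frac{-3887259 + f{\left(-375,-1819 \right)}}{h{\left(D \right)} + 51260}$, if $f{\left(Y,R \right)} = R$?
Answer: $- \frac{3889078}{118483} \approx -32.824$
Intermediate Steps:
$D = -182$ ($D = \left(-26\right) 7 = -182$)
$h{\left(G \right)} = 975 + 2 G^{2}$ ($h{\left(G \right)} = \left(G^{2} + G^{2}\right) + 975 = 2 G^{2} + 975 = 975 + 2 G^{2}$)
$\frac{-3887259 + f{\left(-375,-1819 \right)}}{h{\left(D \right)} + 51260} = \frac{-3887259 - 1819}{\left(975 + 2 \left(-182\right)^{2}\right) + 51260} = - \frac{3889078}{\left(975 + 2 \cdot 33124\right) + 51260} = - \frac{3889078}{\left(975 + 66248\right) + 51260} = - \frac{3889078}{67223 + 51260} = - \frac{3889078}{118483}$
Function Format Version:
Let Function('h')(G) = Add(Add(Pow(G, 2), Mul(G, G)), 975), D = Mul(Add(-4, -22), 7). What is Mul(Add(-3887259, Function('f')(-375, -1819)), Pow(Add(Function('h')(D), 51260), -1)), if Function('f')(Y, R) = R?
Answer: Rational(-3889078, 118483) ≈ -32.824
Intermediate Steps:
D = -182 (D = Mul(-26, 7) = -182)
Function('h')(G) = Add(975, Mul(2, Pow(G, 2))) (Function('h')(G) = Add(Add(Pow(G, 2), Pow(G, 2)), 975) = Add(Mul(2, Pow(G, 2)), 975) = Add(975, Mul(2, Pow(G, 2))))
Mul(Add(-3887259, Function('f')(-375, -1819)), Pow(Add(Function('h')(D), 51260), -1)) = Mul(Add(-3887259, -1819), Pow(Add(Add(975, Mul(2, Pow(-182, 2))), 51260), -1)) = Mul(-3889078, Pow(Add(Add(975, Mul(2, 33124)), 51260), -1)) = Mul(-3889078, Pow(Add(Add(975, 66248), 51260), -1)) = Mul(-3889078, Pow(Add(67223, 51260), -1)) = Mul(-3889078, Pow(118483, -1)) = Mul(-3889078, Rational(1, 118483)) = Rational(-3889078, 118483)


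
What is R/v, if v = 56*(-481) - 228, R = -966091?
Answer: 966091/27164 ≈ 35.565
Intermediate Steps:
v = -27164 (v = -26936 - 228 = -27164)
R/v = -966091/(-27164) = -966091*(-1/27164) = 966091/27164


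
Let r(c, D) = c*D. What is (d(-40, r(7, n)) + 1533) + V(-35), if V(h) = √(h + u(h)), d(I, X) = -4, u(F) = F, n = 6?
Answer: 1529 + I*√70 ≈ 1529.0 + 8.3666*I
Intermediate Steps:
r(c, D) = D*c
V(h) = √2*√h (V(h) = √(h + h) = √(2*h) = √2*√h)
(d(-40, r(7, n)) + 1533) + V(-35) = (-4 + 1533) + √2*√(-35) = 1529 + √2*(I*√35) = 1529 + I*√70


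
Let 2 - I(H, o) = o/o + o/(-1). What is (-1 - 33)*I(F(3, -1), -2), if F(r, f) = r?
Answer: 34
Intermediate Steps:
I(H, o) = 1 + o (I(H, o) = 2 - (o/o + o/(-1)) = 2 - (1 + o*(-1)) = 2 - (1 - o) = 2 + (-1 + o) = 1 + o)
(-1 - 33)*I(F(3, -1), -2) = (-1 - 33)*(1 - 2) = -34*(-1) = 34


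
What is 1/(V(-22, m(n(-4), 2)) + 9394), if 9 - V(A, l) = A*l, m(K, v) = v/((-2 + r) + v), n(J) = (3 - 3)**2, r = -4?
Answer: 1/9392 ≈ 0.00010647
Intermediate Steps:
n(J) = 0 (n(J) = 0**2 = 0)
m(K, v) = v/(-6 + v) (m(K, v) = v/((-2 - 4) + v) = v/(-6 + v))
V(A, l) = 9 - A*l
1/(V(-22, m(n(-4), 2)) + 9394) = 1/((9 - 1*(-22)*2/(-6 + 2)) + 9394) = 1/((9 - 1*(-22)*2/(-4)) + 9394) = 1/((9 - 1*(-22)*2*(-1/4)) + 9394) = 1/((9 - 1*(-22)*(-1/2)) + 9394) = 1/((9 - 11) + 9394) = 1/(-2 + 9394) = 1/9392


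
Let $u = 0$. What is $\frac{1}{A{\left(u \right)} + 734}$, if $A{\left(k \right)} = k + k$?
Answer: $\frac{1}{734} \approx 0.0013624$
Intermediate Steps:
$A{\left(k \right)} = 2 k$
$\frac{1}{A{\left(u \right)} + 734} = \frac{1}{2 \cdot 0 + 734} = \frac{1}{0 + 734} = \frac{1}{734}$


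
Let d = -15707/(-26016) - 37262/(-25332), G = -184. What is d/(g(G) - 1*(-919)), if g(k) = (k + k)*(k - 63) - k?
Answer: 113941493/5052564472224 ≈ 2.2551e-5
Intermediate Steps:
g(k) = -k + 2*k*(-63 + k) (g(k) = (2*k)*(-63 + k) - k = 2*k*(-63 + k) - k = -k + 2*k*(-63 + k))
d = 113941493/54919776 (d = -15707*(-1/26016) - 37262*(-1/25332) = 15707/26016 + 18631/12666 = 113941493/54919776 ≈ 2.0747)
d/(g(G) - 1*(-919)) = 113941493/(54919776*(-184*(-127 + 2*(-184)) - 1*(-919))) = 113941493/(54919776*(-184*(-127 - 368) + 919)) = 113941493/(54919776*(-184*(-495) + 919)) = 113941493/(54919776*(91080 + 919)) = (113941493/54919776)/91999 = (113941493/54919776)*(1/91999) = 113941493/5052564472224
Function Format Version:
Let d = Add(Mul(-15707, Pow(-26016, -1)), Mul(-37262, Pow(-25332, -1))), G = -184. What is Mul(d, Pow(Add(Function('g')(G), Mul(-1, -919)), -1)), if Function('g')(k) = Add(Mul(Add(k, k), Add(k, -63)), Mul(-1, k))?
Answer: Rational(113941493, 5052564472224) ≈ 2.2551e-5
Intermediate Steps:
Function('g')(k) = Add(Mul(-1, k), Mul(2, k, Add(-63, k))) (Function('g')(k) = Add(Mul(Mul(2, k), Add(-63, k)), Mul(-1, k)) = Add(Mul(2, k, Add(-63, k)), Mul(-1, k)) = Add(Mul(-1, k), Mul(2, k, Add(-63, k))))
d = Rational(113941493, 54919776) (d = Add(Mul(-15707, Rational(-1, 26016)), Mul(-37262, Rational(-1, 25332))) = Add(Rational(15707, 26016), Rational(18631, 12666)) = Rational(113941493, 54919776) ≈ 2.0747)
Mul(d, Pow(Add(Function('g')(G), Mul(-1, -919)), -1)) = Mul(Rational(113941493, 54919776), Pow(Add(Mul(-184, Add(-127, Mul(2, -184))), Mul(-1, -919)), -1)) = Mul(Rational(113941493, 54919776), Pow(Add(Mul(-184, Add(-127, -368)), 919), -1)) = Mul(Rational(113941493, 54919776), Pow(Add(Mul(-184, -495), 919), -1)) = Mul(Rational(113941493, 54919776), Pow(Add(91080, 919), -1)) = Mul(Rational(113941493, 54919776), Pow(91999, -1)) = Mul(Rational(113941493, 54919776), Rational(1, 91999)) = Rational(113941493, 5052564472224)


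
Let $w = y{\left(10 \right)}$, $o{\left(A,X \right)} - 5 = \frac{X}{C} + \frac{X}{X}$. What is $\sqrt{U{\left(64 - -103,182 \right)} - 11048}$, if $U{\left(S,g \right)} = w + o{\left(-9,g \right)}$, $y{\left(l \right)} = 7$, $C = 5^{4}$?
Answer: $\frac{i \sqrt{6896693}}{25} \approx 105.05 i$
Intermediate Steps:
$C = 625$
$o{\left(A,X \right)} = 6 + \frac{X}{625}$ ($o{\left(A,X \right)} = 5 + \left(\frac{X}{625} + \frac{X}{X}\right) = 5 + \left(X \frac{1}{625} + 1\right) = 5 + \left(\frac{X}{625} + 1\right) = 5 + \left(1 + \frac{X}{625}\right) = 6 + \frac{X}{625}$)
$w = 7$
$U{\left(S,g \right)} = 13 + \frac{g}{625}$ ($U{\left(S,g \right)} = 7 + \left(6 + \frac{g}{625}\right) = 13 + \frac{g}{625}$)
$\sqrt{U{\left(64 - -103,182 \right)} - 11048} = \sqrt{\left(13 + \frac{1}{625} \cdot 182\right) - 11048} = \sqrt{\left(13 + \frac{182}{625}\right) - 11048} = \sqrt{\frac{8307}{625} - 11048} = \sqrt{- \frac{6896693}{625}} = \frac{i \sqrt{6896693}}{25}$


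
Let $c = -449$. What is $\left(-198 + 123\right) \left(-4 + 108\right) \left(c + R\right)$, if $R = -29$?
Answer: $3728400$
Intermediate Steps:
$\left(-198 + 123\right) \left(-4 + 108\right) \left(c + R\right) = \left(-198 + 123\right) \left(-4 + 108\right) \left(-449 - 29\right) = \left(-75\right) 104 \left(-478\right) = \left(-7800\right) \left(-478\right) = 3728400$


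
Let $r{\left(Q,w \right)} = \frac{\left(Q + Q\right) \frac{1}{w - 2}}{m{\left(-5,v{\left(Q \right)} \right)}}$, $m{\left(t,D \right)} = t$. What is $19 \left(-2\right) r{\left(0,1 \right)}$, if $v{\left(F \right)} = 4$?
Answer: $0$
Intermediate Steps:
$r{\left(Q,w \right)} = - \frac{2 Q}{5 \left(-2 + w\right)}$ ($r{\left(Q,w \right)} = \frac{\left(Q + Q\right) \frac{1}{w - 2}}{-5} = \frac{2 Q}{-2 + w} \left(- \frac{1}{5}\right) = - \frac{2 Q}{5 \left(-2 + w\right)}$)
$19 \left(-2\right) r{\left(0,1 \right)} = 19 \left(-2\right) \left(\left(-2\right) 0 \frac{1}{-10 + 5 \cdot 1}\right) = - 38 \left(\left(-2\right) 0 \frac{1}{-10 + 5}\right) = - 38 \left(\left(-2\right) 0 \frac{1}{-5}\right) = - 38 \left(\left(-2\right) 0 \left(- \frac{1}{5}\right)\right) = \left(-38\right) 0 = 0$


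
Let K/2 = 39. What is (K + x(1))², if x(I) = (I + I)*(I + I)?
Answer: 6724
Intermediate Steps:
K = 78 (K = 2*39 = 78)
x(I) = 4*I² (x(I) = (2*I)*(2*I) = 4*I²)
(K + x(1))² = (78 + 4*1²)² = (78 + 4*1)² = (78 + 4)² = 82² = 6724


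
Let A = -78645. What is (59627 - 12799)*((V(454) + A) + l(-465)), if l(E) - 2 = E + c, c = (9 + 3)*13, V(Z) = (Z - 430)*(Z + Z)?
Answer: -2676688480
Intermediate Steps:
V(Z) = 2*Z*(-430 + Z) (V(Z) = (-430 + Z)*(2*Z) = 2*Z*(-430 + Z))
c = 156 (c = 12*13 = 156)
l(E) = 158 + E (l(E) = 2 + (E + 156) = 2 + (156 + E) = 158 + E)
(59627 - 12799)*((V(454) + A) + l(-465)) = (59627 - 12799)*((2*454*(-430 + 454) - 78645) + (158 - 465)) = 46828*((2*454*24 - 78645) - 307) = 46828*((21792 - 78645) - 307) = 46828*(-56853 - 307) = 46828*(-57160) = -2676688480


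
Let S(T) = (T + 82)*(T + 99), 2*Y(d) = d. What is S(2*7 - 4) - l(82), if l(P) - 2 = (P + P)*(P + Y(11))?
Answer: -4324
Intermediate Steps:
Y(d) = d/2
l(P) = 2 + 2*P*(11/2 + P) (l(P) = 2 + (P + P)*(P + (½)*11) = 2 + (2*P)*(P + 11/2) = 2 + (2*P)*(11/2 + P) = 2 + 2*P*(11/2 + P))
S(T) = (82 + T)*(99 + T)
S(2*7 - 4) - l(82) = (8118 + (2*7 - 4)² + 181*(2*7 - 4)) - (2 + 2*82² + 11*82) = (8118 + (14 - 4)² + 181*(14 - 4)) - (2 + 2*6724 + 902) = (8118 + 10² + 181*10) - (2 + 13448 + 902) = (8118 + 100 + 1810) - 1*14352 = 10028 - 14352 = -4324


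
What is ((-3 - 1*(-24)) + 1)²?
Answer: 484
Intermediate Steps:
((-3 - 1*(-24)) + 1)² = ((-3 + 24) + 1)² = (21 + 1)² = 22² = 484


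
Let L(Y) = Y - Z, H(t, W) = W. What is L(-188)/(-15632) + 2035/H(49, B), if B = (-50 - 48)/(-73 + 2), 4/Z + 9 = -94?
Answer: 14539788615/9861838 ≈ 1474.3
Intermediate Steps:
Z = -4/103 (Z = 4/(-9 - 94) = 4/(-103) = 4*(-1/103) = -4/103 ≈ -0.038835)
B = 98/71 (B = -98/(-71) = -98*(-1/71) = 98/71 ≈ 1.3803)
L(Y) = 4/103 + Y (L(Y) = Y - 1*(-4/103) = Y + 4/103 = 4/103 + Y)
L(-188)/(-15632) + 2035/H(49, B) = (4/103 - 188)/(-15632) + 2035/(98/71) = -19360/103*(-1/15632) + 2035*(71/98) = 1210/100631 + 144485/98 = 14539788615/9861838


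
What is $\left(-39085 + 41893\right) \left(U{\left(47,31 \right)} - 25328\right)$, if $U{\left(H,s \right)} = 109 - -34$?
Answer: $-70719480$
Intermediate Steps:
$U{\left(H,s \right)} = 143$ ($U{\left(H,s \right)} = 109 + 34 = 143$)
$\left(-39085 + 41893\right) \left(U{\left(47,31 \right)} - 25328\right) = \left(-39085 + 41893\right) \left(143 - 25328\right) = 2808 \left(-25185\right) = -70719480$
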